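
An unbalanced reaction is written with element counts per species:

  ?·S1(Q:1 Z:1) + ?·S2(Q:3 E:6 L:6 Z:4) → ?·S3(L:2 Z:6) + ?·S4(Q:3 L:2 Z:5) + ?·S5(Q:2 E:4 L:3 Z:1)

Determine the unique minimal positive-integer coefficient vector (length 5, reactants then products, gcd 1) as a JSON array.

Coefficients: [6, 4, 1, 2, 6]

Q: 6·1+4·3 = 18 | 1·0+2·3+6·2 = 18
E: 6·0+4·6 = 24 | 1·0+2·0+6·4 = 24
L: 6·0+4·6 = 24 | 1·2+2·2+6·3 = 24
Z: 6·1+4·4 = 22 | 1·6+2·5+6·1 = 22
gcd(6,4,1,2,6) = 1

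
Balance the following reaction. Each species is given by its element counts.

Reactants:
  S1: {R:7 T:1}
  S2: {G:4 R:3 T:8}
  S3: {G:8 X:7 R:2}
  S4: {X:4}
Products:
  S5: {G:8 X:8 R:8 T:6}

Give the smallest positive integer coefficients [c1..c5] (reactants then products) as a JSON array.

G: 4·0+4·4+4·8+5·0 = 48 | 6·8 = 48
X: 4·0+4·0+4·7+5·4 = 48 | 6·8 = 48
R: 4·7+4·3+4·2+5·0 = 48 | 6·8 = 48
T: 4·1+4·8+4·0+5·0 = 36 | 6·6 = 36
gcd(4,4,4,5,6) = 1

Coefficients: [4, 4, 4, 5, 6]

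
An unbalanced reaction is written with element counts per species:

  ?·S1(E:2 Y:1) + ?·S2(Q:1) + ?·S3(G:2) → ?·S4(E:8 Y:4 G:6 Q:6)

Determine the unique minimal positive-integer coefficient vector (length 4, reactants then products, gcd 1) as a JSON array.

Coefficients: [4, 6, 3, 1]

E: 4·2+6·0+3·0 = 8 | 1·8 = 8
Y: 4·1+6·0+3·0 = 4 | 1·4 = 4
G: 4·0+6·0+3·2 = 6 | 1·6 = 6
Q: 4·0+6·1+3·0 = 6 | 1·6 = 6
gcd(4,6,3,1) = 1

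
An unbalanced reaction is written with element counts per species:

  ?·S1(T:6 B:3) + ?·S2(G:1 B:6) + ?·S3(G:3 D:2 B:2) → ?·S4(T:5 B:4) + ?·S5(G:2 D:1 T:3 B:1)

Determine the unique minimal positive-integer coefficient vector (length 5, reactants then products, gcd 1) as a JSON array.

G: 6·0+1·1+1·3 = 4 | 6·0+2·2 = 4
D: 6·0+1·0+1·2 = 2 | 6·0+2·1 = 2
T: 6·6+1·0+1·0 = 36 | 6·5+2·3 = 36
B: 6·3+1·6+1·2 = 26 | 6·4+2·1 = 26
gcd(6,1,1,6,2) = 1

Coefficients: [6, 1, 1, 6, 2]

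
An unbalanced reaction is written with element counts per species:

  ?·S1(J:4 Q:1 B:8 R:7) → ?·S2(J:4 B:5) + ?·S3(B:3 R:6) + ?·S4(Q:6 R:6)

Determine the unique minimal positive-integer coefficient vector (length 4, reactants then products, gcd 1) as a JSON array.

Coefficients: [6, 6, 6, 1]

J: 6·4 = 24 | 6·4+6·0+1·0 = 24
Q: 6·1 = 6 | 6·0+6·0+1·6 = 6
B: 6·8 = 48 | 6·5+6·3+1·0 = 48
R: 6·7 = 42 | 6·0+6·6+1·6 = 42
gcd(6,6,6,1) = 1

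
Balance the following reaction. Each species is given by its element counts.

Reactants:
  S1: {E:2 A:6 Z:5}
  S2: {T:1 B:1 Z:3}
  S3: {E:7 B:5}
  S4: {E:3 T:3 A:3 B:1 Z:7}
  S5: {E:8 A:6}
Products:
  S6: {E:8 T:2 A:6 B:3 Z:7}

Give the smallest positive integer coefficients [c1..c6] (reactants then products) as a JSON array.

Coefficients: [2, 6, 2, 2, 3, 6]

E: 2·2+6·0+2·7+2·3+3·8 = 48 | 6·8 = 48
T: 2·0+6·1+2·0+2·3+3·0 = 12 | 6·2 = 12
A: 2·6+6·0+2·0+2·3+3·6 = 36 | 6·6 = 36
B: 2·0+6·1+2·5+2·1+3·0 = 18 | 6·3 = 18
Z: 2·5+6·3+2·0+2·7+3·0 = 42 | 6·7 = 42
gcd(2,6,2,2,3,6) = 1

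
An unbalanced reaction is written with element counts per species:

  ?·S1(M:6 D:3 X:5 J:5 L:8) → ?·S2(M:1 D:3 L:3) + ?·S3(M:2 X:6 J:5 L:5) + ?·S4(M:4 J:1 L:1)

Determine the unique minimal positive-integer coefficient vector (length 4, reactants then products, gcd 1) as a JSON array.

Coefficients: [6, 6, 5, 5]

M: 6·6 = 36 | 6·1+5·2+5·4 = 36
D: 6·3 = 18 | 6·3+5·0+5·0 = 18
X: 6·5 = 30 | 6·0+5·6+5·0 = 30
J: 6·5 = 30 | 6·0+5·5+5·1 = 30
L: 6·8 = 48 | 6·3+5·5+5·1 = 48
gcd(6,6,5,5) = 1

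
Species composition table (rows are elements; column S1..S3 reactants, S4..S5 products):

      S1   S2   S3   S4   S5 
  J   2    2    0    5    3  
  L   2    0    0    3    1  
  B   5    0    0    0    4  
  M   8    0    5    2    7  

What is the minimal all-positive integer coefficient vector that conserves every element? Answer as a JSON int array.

J: 4·2+6·2+1·0 = 20 | 1·5+5·3 = 20
L: 4·2+6·0+1·0 = 8 | 1·3+5·1 = 8
B: 4·5+6·0+1·0 = 20 | 1·0+5·4 = 20
M: 4·8+6·0+1·5 = 37 | 1·2+5·7 = 37
gcd(4,6,1,1,5) = 1

Coefficients: [4, 6, 1, 1, 5]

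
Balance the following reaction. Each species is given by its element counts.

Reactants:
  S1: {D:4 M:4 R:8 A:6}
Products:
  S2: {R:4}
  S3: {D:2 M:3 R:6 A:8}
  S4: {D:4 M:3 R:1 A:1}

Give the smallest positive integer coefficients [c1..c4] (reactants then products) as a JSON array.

Coefficients: [6, 5, 4, 4]

D: 6·4 = 24 | 5·0+4·2+4·4 = 24
M: 6·4 = 24 | 5·0+4·3+4·3 = 24
R: 6·8 = 48 | 5·4+4·6+4·1 = 48
A: 6·6 = 36 | 5·0+4·8+4·1 = 36
gcd(6,5,4,4) = 1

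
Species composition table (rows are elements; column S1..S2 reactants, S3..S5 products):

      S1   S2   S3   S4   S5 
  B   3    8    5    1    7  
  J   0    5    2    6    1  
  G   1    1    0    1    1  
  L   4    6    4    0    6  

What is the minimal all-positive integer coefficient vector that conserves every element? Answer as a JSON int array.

B: 1·3+6·8 = 51 | 4·5+3·1+4·7 = 51
J: 1·0+6·5 = 30 | 4·2+3·6+4·1 = 30
G: 1·1+6·1 = 7 | 4·0+3·1+4·1 = 7
L: 1·4+6·6 = 40 | 4·4+3·0+4·6 = 40
gcd(1,6,4,3,4) = 1

Coefficients: [1, 6, 4, 3, 4]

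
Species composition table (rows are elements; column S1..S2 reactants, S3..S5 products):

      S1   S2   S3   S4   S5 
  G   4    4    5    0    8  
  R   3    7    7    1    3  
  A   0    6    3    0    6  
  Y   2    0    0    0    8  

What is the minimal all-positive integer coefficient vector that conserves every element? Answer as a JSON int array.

Coefficients: [4, 3, 4, 2, 1]

G: 4·4+3·4 = 28 | 4·5+2·0+1·8 = 28
R: 4·3+3·7 = 33 | 4·7+2·1+1·3 = 33
A: 4·0+3·6 = 18 | 4·3+2·0+1·6 = 18
Y: 4·2+3·0 = 8 | 4·0+2·0+1·8 = 8
gcd(4,3,4,2,1) = 1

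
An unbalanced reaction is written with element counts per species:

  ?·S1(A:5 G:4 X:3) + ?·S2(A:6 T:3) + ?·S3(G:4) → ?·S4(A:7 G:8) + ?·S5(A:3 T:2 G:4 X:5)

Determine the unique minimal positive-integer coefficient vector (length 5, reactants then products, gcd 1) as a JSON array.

A: 5·5+2·6+6·0 = 37 | 4·7+3·3 = 37
T: 5·0+2·3+6·0 = 6 | 4·0+3·2 = 6
G: 5·4+2·0+6·4 = 44 | 4·8+3·4 = 44
X: 5·3+2·0+6·0 = 15 | 4·0+3·5 = 15
gcd(5,2,6,4,3) = 1

Coefficients: [5, 2, 6, 4, 3]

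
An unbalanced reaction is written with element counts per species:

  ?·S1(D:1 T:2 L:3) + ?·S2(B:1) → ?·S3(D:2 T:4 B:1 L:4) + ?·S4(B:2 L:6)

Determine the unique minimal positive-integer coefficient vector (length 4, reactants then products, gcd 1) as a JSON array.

D: 6·1+5·0 = 6 | 3·2+1·0 = 6
T: 6·2+5·0 = 12 | 3·4+1·0 = 12
B: 6·0+5·1 = 5 | 3·1+1·2 = 5
L: 6·3+5·0 = 18 | 3·4+1·6 = 18
gcd(6,5,3,1) = 1

Coefficients: [6, 5, 3, 1]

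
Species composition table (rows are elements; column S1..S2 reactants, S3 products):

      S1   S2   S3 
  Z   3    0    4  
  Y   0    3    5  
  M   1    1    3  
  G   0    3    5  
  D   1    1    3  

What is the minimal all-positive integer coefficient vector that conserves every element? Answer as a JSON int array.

Coefficients: [4, 5, 3]

Z: 4·3+5·0 = 12 | 3·4 = 12
Y: 4·0+5·3 = 15 | 3·5 = 15
M: 4·1+5·1 = 9 | 3·3 = 9
G: 4·0+5·3 = 15 | 3·5 = 15
D: 4·1+5·1 = 9 | 3·3 = 9
gcd(4,5,3) = 1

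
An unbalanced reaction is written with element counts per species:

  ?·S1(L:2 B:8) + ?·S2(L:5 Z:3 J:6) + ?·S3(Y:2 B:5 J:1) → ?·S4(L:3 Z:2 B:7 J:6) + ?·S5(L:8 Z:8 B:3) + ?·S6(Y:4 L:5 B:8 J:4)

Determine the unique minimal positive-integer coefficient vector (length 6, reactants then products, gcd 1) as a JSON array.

Y: 4·0+6·0+6·2 = 12 | 5·0+1·0+3·4 = 12
L: 4·2+6·5+6·0 = 38 | 5·3+1·8+3·5 = 38
Z: 4·0+6·3+6·0 = 18 | 5·2+1·8+3·0 = 18
B: 4·8+6·0+6·5 = 62 | 5·7+1·3+3·8 = 62
J: 4·0+6·6+6·1 = 42 | 5·6+1·0+3·4 = 42
gcd(4,6,6,5,1,3) = 1

Coefficients: [4, 6, 6, 5, 1, 3]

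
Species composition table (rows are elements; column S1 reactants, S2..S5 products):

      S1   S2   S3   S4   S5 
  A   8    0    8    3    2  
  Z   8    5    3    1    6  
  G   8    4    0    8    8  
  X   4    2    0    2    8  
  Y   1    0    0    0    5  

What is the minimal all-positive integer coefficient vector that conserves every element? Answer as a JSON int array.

A: 5·8 = 40 | 4·0+4·8+2·3+1·2 = 40
Z: 5·8 = 40 | 4·5+4·3+2·1+1·6 = 40
G: 5·8 = 40 | 4·4+4·0+2·8+1·8 = 40
X: 5·4 = 20 | 4·2+4·0+2·2+1·8 = 20
Y: 5·1 = 5 | 4·0+4·0+2·0+1·5 = 5
gcd(5,4,4,2,1) = 1

Coefficients: [5, 4, 4, 2, 1]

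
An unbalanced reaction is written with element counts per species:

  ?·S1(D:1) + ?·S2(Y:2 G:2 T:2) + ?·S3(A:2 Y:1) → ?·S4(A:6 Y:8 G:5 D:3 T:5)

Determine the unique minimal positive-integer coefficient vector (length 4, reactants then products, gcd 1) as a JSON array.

A: 6·0+5·0+6·2 = 12 | 2·6 = 12
Y: 6·0+5·2+6·1 = 16 | 2·8 = 16
G: 6·0+5·2+6·0 = 10 | 2·5 = 10
D: 6·1+5·0+6·0 = 6 | 2·3 = 6
T: 6·0+5·2+6·0 = 10 | 2·5 = 10
gcd(6,5,6,2) = 1

Coefficients: [6, 5, 6, 2]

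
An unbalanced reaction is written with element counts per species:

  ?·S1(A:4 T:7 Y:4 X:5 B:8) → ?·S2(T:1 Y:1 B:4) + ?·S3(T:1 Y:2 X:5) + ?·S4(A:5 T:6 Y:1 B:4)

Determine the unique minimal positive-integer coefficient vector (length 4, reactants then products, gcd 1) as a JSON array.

Coefficients: [5, 6, 5, 4]

A: 5·4 = 20 | 6·0+5·0+4·5 = 20
T: 5·7 = 35 | 6·1+5·1+4·6 = 35
Y: 5·4 = 20 | 6·1+5·2+4·1 = 20
X: 5·5 = 25 | 6·0+5·5+4·0 = 25
B: 5·8 = 40 | 6·4+5·0+4·4 = 40
gcd(5,6,5,4) = 1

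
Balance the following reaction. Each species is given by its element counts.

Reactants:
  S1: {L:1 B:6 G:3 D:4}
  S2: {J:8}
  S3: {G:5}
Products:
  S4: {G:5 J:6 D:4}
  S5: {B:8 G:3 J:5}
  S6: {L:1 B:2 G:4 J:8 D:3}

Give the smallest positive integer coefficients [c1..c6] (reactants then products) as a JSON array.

L: 4·1+6·0+3·0 = 4 | 1·0+2·0+4·1 = 4
B: 4·6+6·0+3·0 = 24 | 1·0+2·8+4·2 = 24
G: 4·3+6·0+3·5 = 27 | 1·5+2·3+4·4 = 27
J: 4·0+6·8+3·0 = 48 | 1·6+2·5+4·8 = 48
D: 4·4+6·0+3·0 = 16 | 1·4+2·0+4·3 = 16
gcd(4,6,3,1,2,4) = 1

Coefficients: [4, 6, 3, 1, 2, 4]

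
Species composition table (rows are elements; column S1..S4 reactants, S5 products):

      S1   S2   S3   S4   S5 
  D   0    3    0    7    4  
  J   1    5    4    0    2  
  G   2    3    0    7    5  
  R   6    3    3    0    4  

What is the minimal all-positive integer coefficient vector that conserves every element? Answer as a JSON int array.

D: 3·0+1·3+1·0+3·7 = 24 | 6·4 = 24
J: 3·1+1·5+1·4+3·0 = 12 | 6·2 = 12
G: 3·2+1·3+1·0+3·7 = 30 | 6·5 = 30
R: 3·6+1·3+1·3+3·0 = 24 | 6·4 = 24
gcd(3,1,1,3,6) = 1

Coefficients: [3, 1, 1, 3, 6]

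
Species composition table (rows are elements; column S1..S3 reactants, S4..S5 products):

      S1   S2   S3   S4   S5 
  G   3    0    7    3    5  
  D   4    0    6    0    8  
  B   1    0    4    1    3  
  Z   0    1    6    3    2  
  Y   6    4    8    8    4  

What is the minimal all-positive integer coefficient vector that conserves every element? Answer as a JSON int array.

G: 4·3+1·0+4·7 = 40 | 5·3+5·5 = 40
D: 4·4+1·0+4·6 = 40 | 5·0+5·8 = 40
B: 4·1+1·0+4·4 = 20 | 5·1+5·3 = 20
Z: 4·0+1·1+4·6 = 25 | 5·3+5·2 = 25
Y: 4·6+1·4+4·8 = 60 | 5·8+5·4 = 60
gcd(4,1,4,5,5) = 1

Coefficients: [4, 1, 4, 5, 5]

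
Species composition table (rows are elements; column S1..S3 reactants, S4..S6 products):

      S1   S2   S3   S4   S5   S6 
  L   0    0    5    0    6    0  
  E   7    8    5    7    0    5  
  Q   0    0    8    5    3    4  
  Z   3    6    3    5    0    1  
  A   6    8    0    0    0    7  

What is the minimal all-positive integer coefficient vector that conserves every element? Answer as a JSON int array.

Coefficients: [1, 1, 6, 5, 5, 2]

L: 1·0+1·0+6·5 = 30 | 5·0+5·6+2·0 = 30
E: 1·7+1·8+6·5 = 45 | 5·7+5·0+2·5 = 45
Q: 1·0+1·0+6·8 = 48 | 5·5+5·3+2·4 = 48
Z: 1·3+1·6+6·3 = 27 | 5·5+5·0+2·1 = 27
A: 1·6+1·8+6·0 = 14 | 5·0+5·0+2·7 = 14
gcd(1,1,6,5,5,2) = 1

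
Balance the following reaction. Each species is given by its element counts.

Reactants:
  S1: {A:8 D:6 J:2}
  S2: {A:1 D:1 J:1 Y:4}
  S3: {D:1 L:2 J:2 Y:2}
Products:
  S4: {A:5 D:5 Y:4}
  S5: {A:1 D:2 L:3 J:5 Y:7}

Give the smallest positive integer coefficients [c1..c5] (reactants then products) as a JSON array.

Coefficients: [1, 6, 6, 2, 4]

A: 1·8+6·1+6·0 = 14 | 2·5+4·1 = 14
D: 1·6+6·1+6·1 = 18 | 2·5+4·2 = 18
L: 1·0+6·0+6·2 = 12 | 2·0+4·3 = 12
J: 1·2+6·1+6·2 = 20 | 2·0+4·5 = 20
Y: 1·0+6·4+6·2 = 36 | 2·4+4·7 = 36
gcd(1,6,6,2,4) = 1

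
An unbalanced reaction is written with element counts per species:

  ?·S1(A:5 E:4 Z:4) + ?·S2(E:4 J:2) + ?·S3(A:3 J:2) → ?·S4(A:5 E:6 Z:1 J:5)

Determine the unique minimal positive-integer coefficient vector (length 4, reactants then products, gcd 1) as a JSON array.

A: 1·5+5·0+5·3 = 20 | 4·5 = 20
E: 1·4+5·4+5·0 = 24 | 4·6 = 24
Z: 1·4+5·0+5·0 = 4 | 4·1 = 4
J: 1·0+5·2+5·2 = 20 | 4·5 = 20
gcd(1,5,5,4) = 1

Coefficients: [1, 5, 5, 4]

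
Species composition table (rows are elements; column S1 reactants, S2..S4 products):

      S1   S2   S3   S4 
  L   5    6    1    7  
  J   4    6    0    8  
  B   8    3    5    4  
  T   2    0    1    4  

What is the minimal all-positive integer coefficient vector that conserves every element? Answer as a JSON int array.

Coefficients: [5, 2, 6, 1]

L: 5·5 = 25 | 2·6+6·1+1·7 = 25
J: 5·4 = 20 | 2·6+6·0+1·8 = 20
B: 5·8 = 40 | 2·3+6·5+1·4 = 40
T: 5·2 = 10 | 2·0+6·1+1·4 = 10
gcd(5,2,6,1) = 1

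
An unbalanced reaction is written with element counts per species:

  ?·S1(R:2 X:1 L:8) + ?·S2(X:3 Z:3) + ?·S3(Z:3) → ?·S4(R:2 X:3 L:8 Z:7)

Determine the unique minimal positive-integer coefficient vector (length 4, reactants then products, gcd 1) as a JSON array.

Coefficients: [3, 2, 5, 3]

R: 3·2+2·0+5·0 = 6 | 3·2 = 6
X: 3·1+2·3+5·0 = 9 | 3·3 = 9
L: 3·8+2·0+5·0 = 24 | 3·8 = 24
Z: 3·0+2·3+5·3 = 21 | 3·7 = 21
gcd(3,2,5,3) = 1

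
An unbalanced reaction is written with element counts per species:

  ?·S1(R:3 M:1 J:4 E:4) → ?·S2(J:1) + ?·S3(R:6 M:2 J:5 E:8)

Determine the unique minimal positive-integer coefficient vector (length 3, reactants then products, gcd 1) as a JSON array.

Coefficients: [2, 3, 1]

R: 2·3 = 6 | 3·0+1·6 = 6
M: 2·1 = 2 | 3·0+1·2 = 2
J: 2·4 = 8 | 3·1+1·5 = 8
E: 2·4 = 8 | 3·0+1·8 = 8
gcd(2,3,1) = 1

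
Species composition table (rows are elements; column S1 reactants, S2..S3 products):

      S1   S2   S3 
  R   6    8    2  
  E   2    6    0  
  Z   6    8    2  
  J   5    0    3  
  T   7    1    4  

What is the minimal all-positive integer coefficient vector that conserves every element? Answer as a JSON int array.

Coefficients: [3, 1, 5]

R: 3·6 = 18 | 1·8+5·2 = 18
E: 3·2 = 6 | 1·6+5·0 = 6
Z: 3·6 = 18 | 1·8+5·2 = 18
J: 3·5 = 15 | 1·0+5·3 = 15
T: 3·7 = 21 | 1·1+5·4 = 21
gcd(3,1,5) = 1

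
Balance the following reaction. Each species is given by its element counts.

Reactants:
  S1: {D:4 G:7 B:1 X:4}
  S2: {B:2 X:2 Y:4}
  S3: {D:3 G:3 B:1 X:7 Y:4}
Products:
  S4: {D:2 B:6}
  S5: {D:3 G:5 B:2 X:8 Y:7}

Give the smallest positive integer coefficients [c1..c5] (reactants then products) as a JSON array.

Coefficients: [2, 5, 2, 1, 4]

D: 2·4+5·0+2·3 = 14 | 1·2+4·3 = 14
G: 2·7+5·0+2·3 = 20 | 1·0+4·5 = 20
B: 2·1+5·2+2·1 = 14 | 1·6+4·2 = 14
X: 2·4+5·2+2·7 = 32 | 1·0+4·8 = 32
Y: 2·0+5·4+2·4 = 28 | 1·0+4·7 = 28
gcd(2,5,2,1,4) = 1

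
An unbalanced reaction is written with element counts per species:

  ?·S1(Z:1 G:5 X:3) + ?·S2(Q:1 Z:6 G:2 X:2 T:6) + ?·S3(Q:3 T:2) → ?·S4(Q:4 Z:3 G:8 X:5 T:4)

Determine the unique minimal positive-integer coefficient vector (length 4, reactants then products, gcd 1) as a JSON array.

Q: 6·0+1·1+5·3 = 16 | 4·4 = 16
Z: 6·1+1·6+5·0 = 12 | 4·3 = 12
G: 6·5+1·2+5·0 = 32 | 4·8 = 32
X: 6·3+1·2+5·0 = 20 | 4·5 = 20
T: 6·0+1·6+5·2 = 16 | 4·4 = 16
gcd(6,1,5,4) = 1

Coefficients: [6, 1, 5, 4]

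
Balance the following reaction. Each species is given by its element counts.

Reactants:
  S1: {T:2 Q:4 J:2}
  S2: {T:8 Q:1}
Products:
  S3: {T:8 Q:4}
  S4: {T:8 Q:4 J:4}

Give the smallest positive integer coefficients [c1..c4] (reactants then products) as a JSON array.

T: 4·2+4·8 = 40 | 3·8+2·8 = 40
Q: 4·4+4·1 = 20 | 3·4+2·4 = 20
J: 4·2+4·0 = 8 | 3·0+2·4 = 8
gcd(4,4,3,2) = 1

Coefficients: [4, 4, 3, 2]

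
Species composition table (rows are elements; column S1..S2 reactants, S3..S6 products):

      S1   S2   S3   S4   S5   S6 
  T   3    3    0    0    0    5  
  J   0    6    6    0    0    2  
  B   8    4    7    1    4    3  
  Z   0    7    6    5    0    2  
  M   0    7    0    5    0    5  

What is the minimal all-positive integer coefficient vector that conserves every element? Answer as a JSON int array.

T: 5·3+5·3 = 30 | 3·0+1·0+5·0+6·5 = 30
J: 5·0+5·6 = 30 | 3·6+1·0+5·0+6·2 = 30
B: 5·8+5·4 = 60 | 3·7+1·1+5·4+6·3 = 60
Z: 5·0+5·7 = 35 | 3·6+1·5+5·0+6·2 = 35
M: 5·0+5·7 = 35 | 3·0+1·5+5·0+6·5 = 35
gcd(5,5,3,1,5,6) = 1

Coefficients: [5, 5, 3, 1, 5, 6]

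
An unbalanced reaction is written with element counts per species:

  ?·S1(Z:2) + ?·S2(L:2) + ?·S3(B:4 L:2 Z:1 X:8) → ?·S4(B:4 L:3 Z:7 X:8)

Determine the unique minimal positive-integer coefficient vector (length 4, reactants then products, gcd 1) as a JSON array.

Coefficients: [6, 1, 2, 2]

B: 6·0+1·0+2·4 = 8 | 2·4 = 8
L: 6·0+1·2+2·2 = 6 | 2·3 = 6
Z: 6·2+1·0+2·1 = 14 | 2·7 = 14
X: 6·0+1·0+2·8 = 16 | 2·8 = 16
gcd(6,1,2,2) = 1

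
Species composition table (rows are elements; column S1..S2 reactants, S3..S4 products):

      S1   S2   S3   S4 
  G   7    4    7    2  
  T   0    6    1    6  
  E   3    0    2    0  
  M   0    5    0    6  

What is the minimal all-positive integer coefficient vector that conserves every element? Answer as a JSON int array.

Coefficients: [4, 6, 6, 5]

G: 4·7+6·4 = 52 | 6·7+5·2 = 52
T: 4·0+6·6 = 36 | 6·1+5·6 = 36
E: 4·3+6·0 = 12 | 6·2+5·0 = 12
M: 4·0+6·5 = 30 | 6·0+5·6 = 30
gcd(4,6,6,5) = 1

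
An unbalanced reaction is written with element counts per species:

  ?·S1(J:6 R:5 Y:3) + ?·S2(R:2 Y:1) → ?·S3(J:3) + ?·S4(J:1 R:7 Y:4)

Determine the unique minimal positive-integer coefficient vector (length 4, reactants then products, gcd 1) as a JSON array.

Coefficients: [3, 3, 5, 3]

J: 3·6+3·0 = 18 | 5·3+3·1 = 18
R: 3·5+3·2 = 21 | 5·0+3·7 = 21
Y: 3·3+3·1 = 12 | 5·0+3·4 = 12
gcd(3,3,5,3) = 1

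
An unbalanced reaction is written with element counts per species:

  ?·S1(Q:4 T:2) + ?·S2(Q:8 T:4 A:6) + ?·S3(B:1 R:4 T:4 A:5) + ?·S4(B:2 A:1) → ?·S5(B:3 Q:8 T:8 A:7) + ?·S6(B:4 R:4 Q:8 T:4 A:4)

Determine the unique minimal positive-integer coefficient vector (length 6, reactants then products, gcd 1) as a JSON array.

B: 6·0+1·0+2·1+6·2 = 14 | 2·3+2·4 = 14
R: 6·0+1·0+2·4+6·0 = 8 | 2·0+2·4 = 8
Q: 6·4+1·8+2·0+6·0 = 32 | 2·8+2·8 = 32
T: 6·2+1·4+2·4+6·0 = 24 | 2·8+2·4 = 24
A: 6·0+1·6+2·5+6·1 = 22 | 2·7+2·4 = 22
gcd(6,1,2,6,2,2) = 1

Coefficients: [6, 1, 2, 6, 2, 2]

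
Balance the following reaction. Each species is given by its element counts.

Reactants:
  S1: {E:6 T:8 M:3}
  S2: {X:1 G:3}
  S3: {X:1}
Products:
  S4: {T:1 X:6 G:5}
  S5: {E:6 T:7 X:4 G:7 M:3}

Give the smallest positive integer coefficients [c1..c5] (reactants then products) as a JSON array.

E: 1·6+4·0+6·0 = 6 | 1·0+1·6 = 6
T: 1·8+4·0+6·0 = 8 | 1·1+1·7 = 8
X: 1·0+4·1+6·1 = 10 | 1·6+1·4 = 10
G: 1·0+4·3+6·0 = 12 | 1·5+1·7 = 12
M: 1·3+4·0+6·0 = 3 | 1·0+1·3 = 3
gcd(1,4,6,1,1) = 1

Coefficients: [1, 4, 6, 1, 1]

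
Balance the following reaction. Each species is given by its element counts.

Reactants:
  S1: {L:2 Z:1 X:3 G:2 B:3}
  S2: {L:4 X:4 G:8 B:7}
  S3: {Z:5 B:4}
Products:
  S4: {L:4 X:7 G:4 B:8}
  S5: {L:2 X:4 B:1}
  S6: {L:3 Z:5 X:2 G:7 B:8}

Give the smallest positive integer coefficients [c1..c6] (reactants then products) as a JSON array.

L: 5·2+1·4+1·0 = 14 | 1·4+2·2+2·3 = 14
Z: 5·1+1·0+1·5 = 10 | 1·0+2·0+2·5 = 10
X: 5·3+1·4+1·0 = 19 | 1·7+2·4+2·2 = 19
G: 5·2+1·8+1·0 = 18 | 1·4+2·0+2·7 = 18
B: 5·3+1·7+1·4 = 26 | 1·8+2·1+2·8 = 26
gcd(5,1,1,1,2,2) = 1

Coefficients: [5, 1, 1, 1, 2, 2]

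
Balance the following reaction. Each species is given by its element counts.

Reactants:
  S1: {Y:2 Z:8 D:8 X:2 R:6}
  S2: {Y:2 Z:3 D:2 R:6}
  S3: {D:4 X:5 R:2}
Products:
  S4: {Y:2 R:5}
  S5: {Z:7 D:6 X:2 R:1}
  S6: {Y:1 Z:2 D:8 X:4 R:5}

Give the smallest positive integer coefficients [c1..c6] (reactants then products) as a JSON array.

Y: 5·2+2·2+2·0 = 14 | 6·2+6·0+2·1 = 14
Z: 5·8+2·3+2·0 = 46 | 6·0+6·7+2·2 = 46
D: 5·8+2·2+2·4 = 52 | 6·0+6·6+2·8 = 52
X: 5·2+2·0+2·5 = 20 | 6·0+6·2+2·4 = 20
R: 5·6+2·6+2·2 = 46 | 6·5+6·1+2·5 = 46
gcd(5,2,2,6,6,2) = 1

Coefficients: [5, 2, 2, 6, 6, 2]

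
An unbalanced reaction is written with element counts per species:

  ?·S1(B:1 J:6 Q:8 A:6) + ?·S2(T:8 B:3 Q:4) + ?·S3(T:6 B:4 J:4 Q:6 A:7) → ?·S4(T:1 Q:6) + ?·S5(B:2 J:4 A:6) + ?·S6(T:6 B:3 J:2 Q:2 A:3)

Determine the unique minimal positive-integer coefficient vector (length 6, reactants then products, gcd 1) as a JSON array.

T: 1·0+2·8+3·6 = 34 | 4·1+2·0+5·6 = 34
B: 1·1+2·3+3·4 = 19 | 4·0+2·2+5·3 = 19
J: 1·6+2·0+3·4 = 18 | 4·0+2·4+5·2 = 18
Q: 1·8+2·4+3·6 = 34 | 4·6+2·0+5·2 = 34
A: 1·6+2·0+3·7 = 27 | 4·0+2·6+5·3 = 27
gcd(1,2,3,4,2,5) = 1

Coefficients: [1, 2, 3, 4, 2, 5]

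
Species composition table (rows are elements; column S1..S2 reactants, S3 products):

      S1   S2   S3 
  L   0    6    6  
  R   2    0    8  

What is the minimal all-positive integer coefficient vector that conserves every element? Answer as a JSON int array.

L: 4·0+1·6 = 6 | 1·6 = 6
R: 4·2+1·0 = 8 | 1·8 = 8
gcd(4,1,1) = 1

Coefficients: [4, 1, 1]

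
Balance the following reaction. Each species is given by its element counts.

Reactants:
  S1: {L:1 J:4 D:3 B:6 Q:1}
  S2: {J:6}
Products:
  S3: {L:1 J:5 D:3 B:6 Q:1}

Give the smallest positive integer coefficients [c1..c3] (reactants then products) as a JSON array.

L: 6·1+1·0 = 6 | 6·1 = 6
J: 6·4+1·6 = 30 | 6·5 = 30
D: 6·3+1·0 = 18 | 6·3 = 18
B: 6·6+1·0 = 36 | 6·6 = 36
Q: 6·1+1·0 = 6 | 6·1 = 6
gcd(6,1,6) = 1

Coefficients: [6, 1, 6]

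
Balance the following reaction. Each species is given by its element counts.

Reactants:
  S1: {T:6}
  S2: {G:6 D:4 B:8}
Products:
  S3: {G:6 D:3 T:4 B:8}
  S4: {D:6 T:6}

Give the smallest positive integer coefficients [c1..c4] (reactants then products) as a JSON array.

Coefficients: [5, 6, 6, 1]

G: 5·0+6·6 = 36 | 6·6+1·0 = 36
D: 5·0+6·4 = 24 | 6·3+1·6 = 24
T: 5·6+6·0 = 30 | 6·4+1·6 = 30
B: 5·0+6·8 = 48 | 6·8+1·0 = 48
gcd(5,6,6,1) = 1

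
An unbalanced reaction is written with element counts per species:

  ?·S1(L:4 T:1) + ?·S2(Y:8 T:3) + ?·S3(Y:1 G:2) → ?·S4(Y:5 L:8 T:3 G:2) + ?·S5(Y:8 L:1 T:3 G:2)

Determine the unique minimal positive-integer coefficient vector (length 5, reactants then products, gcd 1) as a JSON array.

Y: 3·0+4·8+5·1 = 37 | 1·5+4·8 = 37
L: 3·4+4·0+5·0 = 12 | 1·8+4·1 = 12
T: 3·1+4·3+5·0 = 15 | 1·3+4·3 = 15
G: 3·0+4·0+5·2 = 10 | 1·2+4·2 = 10
gcd(3,4,5,1,4) = 1

Coefficients: [3, 4, 5, 1, 4]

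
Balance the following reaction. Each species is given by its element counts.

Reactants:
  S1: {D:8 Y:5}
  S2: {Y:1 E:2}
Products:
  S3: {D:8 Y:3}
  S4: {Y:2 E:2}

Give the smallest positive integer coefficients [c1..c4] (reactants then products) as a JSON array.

Coefficients: [1, 2, 1, 2]

D: 1·8+2·0 = 8 | 1·8+2·0 = 8
Y: 1·5+2·1 = 7 | 1·3+2·2 = 7
E: 1·0+2·2 = 4 | 1·0+2·2 = 4
gcd(1,2,1,2) = 1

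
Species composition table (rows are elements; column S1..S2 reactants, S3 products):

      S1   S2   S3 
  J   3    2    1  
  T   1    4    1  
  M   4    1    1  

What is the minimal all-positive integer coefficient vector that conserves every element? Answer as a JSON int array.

Coefficients: [1, 1, 5]

J: 1·3+1·2 = 5 | 5·1 = 5
T: 1·1+1·4 = 5 | 5·1 = 5
M: 1·4+1·1 = 5 | 5·1 = 5
gcd(1,1,5) = 1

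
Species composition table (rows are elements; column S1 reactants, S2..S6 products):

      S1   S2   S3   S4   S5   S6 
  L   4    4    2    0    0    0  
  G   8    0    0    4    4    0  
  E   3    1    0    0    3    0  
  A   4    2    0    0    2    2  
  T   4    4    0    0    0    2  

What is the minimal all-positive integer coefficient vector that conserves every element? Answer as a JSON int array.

Coefficients: [4, 3, 2, 5, 3, 2]

L: 4·4 = 16 | 3·4+2·2+5·0+3·0+2·0 = 16
G: 4·8 = 32 | 3·0+2·0+5·4+3·4+2·0 = 32
E: 4·3 = 12 | 3·1+2·0+5·0+3·3+2·0 = 12
A: 4·4 = 16 | 3·2+2·0+5·0+3·2+2·2 = 16
T: 4·4 = 16 | 3·4+2·0+5·0+3·0+2·2 = 16
gcd(4,3,2,5,3,2) = 1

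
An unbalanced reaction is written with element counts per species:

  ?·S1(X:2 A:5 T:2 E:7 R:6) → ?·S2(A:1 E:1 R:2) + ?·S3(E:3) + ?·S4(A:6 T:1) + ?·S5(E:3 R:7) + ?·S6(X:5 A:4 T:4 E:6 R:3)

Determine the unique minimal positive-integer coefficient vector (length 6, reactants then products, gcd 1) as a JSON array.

Coefficients: [5, 5, 4, 2, 2, 2]

X: 5·2 = 10 | 5·0+4·0+2·0+2·0+2·5 = 10
A: 5·5 = 25 | 5·1+4·0+2·6+2·0+2·4 = 25
T: 5·2 = 10 | 5·0+4·0+2·1+2·0+2·4 = 10
E: 5·7 = 35 | 5·1+4·3+2·0+2·3+2·6 = 35
R: 5·6 = 30 | 5·2+4·0+2·0+2·7+2·3 = 30
gcd(5,5,4,2,2,2) = 1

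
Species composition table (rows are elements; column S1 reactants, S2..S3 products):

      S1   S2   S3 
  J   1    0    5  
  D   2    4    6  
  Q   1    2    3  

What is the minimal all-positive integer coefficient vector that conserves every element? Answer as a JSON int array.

Coefficients: [5, 1, 1]

J: 5·1 = 5 | 1·0+1·5 = 5
D: 5·2 = 10 | 1·4+1·6 = 10
Q: 5·1 = 5 | 1·2+1·3 = 5
gcd(5,1,1) = 1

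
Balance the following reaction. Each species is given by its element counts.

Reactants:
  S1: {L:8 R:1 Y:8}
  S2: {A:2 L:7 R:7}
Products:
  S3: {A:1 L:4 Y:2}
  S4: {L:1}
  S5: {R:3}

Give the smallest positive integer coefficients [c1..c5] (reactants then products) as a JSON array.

A: 1·0+2·2 = 4 | 4·1+6·0+5·0 = 4
L: 1·8+2·7 = 22 | 4·4+6·1+5·0 = 22
R: 1·1+2·7 = 15 | 4·0+6·0+5·3 = 15
Y: 1·8+2·0 = 8 | 4·2+6·0+5·0 = 8
gcd(1,2,4,6,5) = 1

Coefficients: [1, 2, 4, 6, 5]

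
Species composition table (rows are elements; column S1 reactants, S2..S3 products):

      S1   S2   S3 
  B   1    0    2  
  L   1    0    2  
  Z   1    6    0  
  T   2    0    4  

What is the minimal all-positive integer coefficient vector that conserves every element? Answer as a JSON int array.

B: 6·1 = 6 | 1·0+3·2 = 6
L: 6·1 = 6 | 1·0+3·2 = 6
Z: 6·1 = 6 | 1·6+3·0 = 6
T: 6·2 = 12 | 1·0+3·4 = 12
gcd(6,1,3) = 1

Coefficients: [6, 1, 3]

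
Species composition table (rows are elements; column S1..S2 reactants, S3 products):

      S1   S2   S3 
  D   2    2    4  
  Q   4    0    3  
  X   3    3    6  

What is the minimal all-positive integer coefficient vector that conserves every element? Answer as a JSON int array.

Coefficients: [3, 5, 4]

D: 3·2+5·2 = 16 | 4·4 = 16
Q: 3·4+5·0 = 12 | 4·3 = 12
X: 3·3+5·3 = 24 | 4·6 = 24
gcd(3,5,4) = 1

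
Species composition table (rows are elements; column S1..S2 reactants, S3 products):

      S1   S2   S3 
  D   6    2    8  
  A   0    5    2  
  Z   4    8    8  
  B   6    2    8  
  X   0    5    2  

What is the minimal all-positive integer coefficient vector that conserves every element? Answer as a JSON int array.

D: 6·6+2·2 = 40 | 5·8 = 40
A: 6·0+2·5 = 10 | 5·2 = 10
Z: 6·4+2·8 = 40 | 5·8 = 40
B: 6·6+2·2 = 40 | 5·8 = 40
X: 6·0+2·5 = 10 | 5·2 = 10
gcd(6,2,5) = 1

Coefficients: [6, 2, 5]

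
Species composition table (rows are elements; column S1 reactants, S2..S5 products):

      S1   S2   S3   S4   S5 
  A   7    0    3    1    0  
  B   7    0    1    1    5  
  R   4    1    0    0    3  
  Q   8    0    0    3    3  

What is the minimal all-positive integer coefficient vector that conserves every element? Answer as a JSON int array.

A: 3·7 = 21 | 6·0+5·3+6·1+2·0 = 21
B: 3·7 = 21 | 6·0+5·1+6·1+2·5 = 21
R: 3·4 = 12 | 6·1+5·0+6·0+2·3 = 12
Q: 3·8 = 24 | 6·0+5·0+6·3+2·3 = 24
gcd(3,6,5,6,2) = 1

Coefficients: [3, 6, 5, 6, 2]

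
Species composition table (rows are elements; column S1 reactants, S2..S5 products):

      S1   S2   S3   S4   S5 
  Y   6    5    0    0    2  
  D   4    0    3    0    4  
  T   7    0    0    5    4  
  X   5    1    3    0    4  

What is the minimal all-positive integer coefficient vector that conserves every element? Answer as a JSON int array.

Coefficients: [6, 6, 4, 6, 3]

Y: 6·6 = 36 | 6·5+4·0+6·0+3·2 = 36
D: 6·4 = 24 | 6·0+4·3+6·0+3·4 = 24
T: 6·7 = 42 | 6·0+4·0+6·5+3·4 = 42
X: 6·5 = 30 | 6·1+4·3+6·0+3·4 = 30
gcd(6,6,4,6,3) = 1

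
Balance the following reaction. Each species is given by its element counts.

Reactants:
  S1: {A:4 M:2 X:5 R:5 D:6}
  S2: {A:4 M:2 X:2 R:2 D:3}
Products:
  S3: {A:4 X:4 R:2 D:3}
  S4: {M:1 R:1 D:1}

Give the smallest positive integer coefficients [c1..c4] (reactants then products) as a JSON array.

A: 2·4+1·4 = 12 | 3·4+6·0 = 12
M: 2·2+1·2 = 6 | 3·0+6·1 = 6
X: 2·5+1·2 = 12 | 3·4+6·0 = 12
R: 2·5+1·2 = 12 | 3·2+6·1 = 12
D: 2·6+1·3 = 15 | 3·3+6·1 = 15
gcd(2,1,3,6) = 1

Coefficients: [2, 1, 3, 6]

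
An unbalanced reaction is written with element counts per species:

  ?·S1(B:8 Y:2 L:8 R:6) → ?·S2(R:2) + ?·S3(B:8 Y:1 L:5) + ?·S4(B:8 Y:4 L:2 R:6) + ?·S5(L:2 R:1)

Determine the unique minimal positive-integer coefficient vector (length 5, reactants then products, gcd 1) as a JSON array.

Coefficients: [3, 3, 2, 1, 6]

B: 3·8 = 24 | 3·0+2·8+1·8+6·0 = 24
Y: 3·2 = 6 | 3·0+2·1+1·4+6·0 = 6
L: 3·8 = 24 | 3·0+2·5+1·2+6·2 = 24
R: 3·6 = 18 | 3·2+2·0+1·6+6·1 = 18
gcd(3,3,2,1,6) = 1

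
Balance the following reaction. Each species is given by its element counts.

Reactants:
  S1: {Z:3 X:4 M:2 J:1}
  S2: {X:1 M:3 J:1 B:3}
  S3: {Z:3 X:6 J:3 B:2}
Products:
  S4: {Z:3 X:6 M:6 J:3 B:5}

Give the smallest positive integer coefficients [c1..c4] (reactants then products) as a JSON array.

Coefficients: [3, 6, 1, 4]

Z: 3·3+6·0+1·3 = 12 | 4·3 = 12
X: 3·4+6·1+1·6 = 24 | 4·6 = 24
M: 3·2+6·3+1·0 = 24 | 4·6 = 24
J: 3·1+6·1+1·3 = 12 | 4·3 = 12
B: 3·0+6·3+1·2 = 20 | 4·5 = 20
gcd(3,6,1,4) = 1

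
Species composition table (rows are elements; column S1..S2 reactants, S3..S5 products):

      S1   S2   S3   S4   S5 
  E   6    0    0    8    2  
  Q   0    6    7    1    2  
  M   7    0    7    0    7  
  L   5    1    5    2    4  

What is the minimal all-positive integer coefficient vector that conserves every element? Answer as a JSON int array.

Coefficients: [3, 3, 2, 2, 1]

E: 3·6+3·0 = 18 | 2·0+2·8+1·2 = 18
Q: 3·0+3·6 = 18 | 2·7+2·1+1·2 = 18
M: 3·7+3·0 = 21 | 2·7+2·0+1·7 = 21
L: 3·5+3·1 = 18 | 2·5+2·2+1·4 = 18
gcd(3,3,2,2,1) = 1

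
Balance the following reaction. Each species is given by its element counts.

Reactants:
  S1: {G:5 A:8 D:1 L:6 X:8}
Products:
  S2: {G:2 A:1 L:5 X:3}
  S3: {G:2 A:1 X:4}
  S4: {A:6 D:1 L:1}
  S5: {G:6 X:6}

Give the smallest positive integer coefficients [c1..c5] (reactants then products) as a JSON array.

G: 6·5 = 30 | 6·2+6·2+6·0+1·6 = 30
A: 6·8 = 48 | 6·1+6·1+6·6+1·0 = 48
D: 6·1 = 6 | 6·0+6·0+6·1+1·0 = 6
L: 6·6 = 36 | 6·5+6·0+6·1+1·0 = 36
X: 6·8 = 48 | 6·3+6·4+6·0+1·6 = 48
gcd(6,6,6,6,1) = 1

Coefficients: [6, 6, 6, 6, 1]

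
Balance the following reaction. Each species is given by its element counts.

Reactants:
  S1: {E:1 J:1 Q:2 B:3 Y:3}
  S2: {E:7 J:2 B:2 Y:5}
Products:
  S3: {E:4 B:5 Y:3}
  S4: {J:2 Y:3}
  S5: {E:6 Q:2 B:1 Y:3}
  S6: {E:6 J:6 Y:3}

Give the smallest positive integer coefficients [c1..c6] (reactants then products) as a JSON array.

Coefficients: [4, 6, 4, 5, 4, 1]

E: 4·1+6·7 = 46 | 4·4+5·0+4·6+1·6 = 46
J: 4·1+6·2 = 16 | 4·0+5·2+4·0+1·6 = 16
Q: 4·2+6·0 = 8 | 4·0+5·0+4·2+1·0 = 8
B: 4·3+6·2 = 24 | 4·5+5·0+4·1+1·0 = 24
Y: 4·3+6·5 = 42 | 4·3+5·3+4·3+1·3 = 42
gcd(4,6,4,5,4,1) = 1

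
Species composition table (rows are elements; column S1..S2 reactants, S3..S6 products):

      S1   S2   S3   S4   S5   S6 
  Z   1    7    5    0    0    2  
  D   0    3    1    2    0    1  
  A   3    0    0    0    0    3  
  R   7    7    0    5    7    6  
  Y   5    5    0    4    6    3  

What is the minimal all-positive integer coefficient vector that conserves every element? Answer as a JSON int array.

Coefficients: [3, 4, 5, 2, 3, 3]

Z: 3·1+4·7 = 31 | 5·5+2·0+3·0+3·2 = 31
D: 3·0+4·3 = 12 | 5·1+2·2+3·0+3·1 = 12
A: 3·3+4·0 = 9 | 5·0+2·0+3·0+3·3 = 9
R: 3·7+4·7 = 49 | 5·0+2·5+3·7+3·6 = 49
Y: 3·5+4·5 = 35 | 5·0+2·4+3·6+3·3 = 35
gcd(3,4,5,2,3,3) = 1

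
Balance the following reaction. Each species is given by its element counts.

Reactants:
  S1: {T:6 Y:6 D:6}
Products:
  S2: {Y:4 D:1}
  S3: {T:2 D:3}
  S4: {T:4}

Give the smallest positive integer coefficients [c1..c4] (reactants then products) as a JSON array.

T: 4·6 = 24 | 6·0+6·2+3·4 = 24
Y: 4·6 = 24 | 6·4+6·0+3·0 = 24
D: 4·6 = 24 | 6·1+6·3+3·0 = 24
gcd(4,6,6,3) = 1

Coefficients: [4, 6, 6, 3]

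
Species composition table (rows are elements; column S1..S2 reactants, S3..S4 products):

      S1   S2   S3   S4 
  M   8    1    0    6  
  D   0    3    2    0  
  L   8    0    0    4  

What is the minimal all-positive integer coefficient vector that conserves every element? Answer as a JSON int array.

M: 1·8+4·1 = 12 | 6·0+2·6 = 12
D: 1·0+4·3 = 12 | 6·2+2·0 = 12
L: 1·8+4·0 = 8 | 6·0+2·4 = 8
gcd(1,4,6,2) = 1

Coefficients: [1, 4, 6, 2]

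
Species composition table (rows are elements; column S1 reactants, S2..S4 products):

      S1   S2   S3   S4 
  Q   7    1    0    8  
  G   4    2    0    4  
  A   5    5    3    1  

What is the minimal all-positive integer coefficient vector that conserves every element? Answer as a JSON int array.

Coefficients: [6, 2, 5, 5]

Q: 6·7 = 42 | 2·1+5·0+5·8 = 42
G: 6·4 = 24 | 2·2+5·0+5·4 = 24
A: 6·5 = 30 | 2·5+5·3+5·1 = 30
gcd(6,2,5,5) = 1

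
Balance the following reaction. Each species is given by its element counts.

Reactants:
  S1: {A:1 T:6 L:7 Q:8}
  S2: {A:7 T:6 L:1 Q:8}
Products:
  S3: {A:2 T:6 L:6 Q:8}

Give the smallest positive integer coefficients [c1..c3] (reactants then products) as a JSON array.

A: 5·1+1·7 = 12 | 6·2 = 12
T: 5·6+1·6 = 36 | 6·6 = 36
L: 5·7+1·1 = 36 | 6·6 = 36
Q: 5·8+1·8 = 48 | 6·8 = 48
gcd(5,1,6) = 1

Coefficients: [5, 1, 6]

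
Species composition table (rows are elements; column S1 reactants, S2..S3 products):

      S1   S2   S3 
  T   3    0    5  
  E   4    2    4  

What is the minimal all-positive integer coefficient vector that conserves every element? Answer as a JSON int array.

T: 5·3 = 15 | 4·0+3·5 = 15
E: 5·4 = 20 | 4·2+3·4 = 20
gcd(5,4,3) = 1

Coefficients: [5, 4, 3]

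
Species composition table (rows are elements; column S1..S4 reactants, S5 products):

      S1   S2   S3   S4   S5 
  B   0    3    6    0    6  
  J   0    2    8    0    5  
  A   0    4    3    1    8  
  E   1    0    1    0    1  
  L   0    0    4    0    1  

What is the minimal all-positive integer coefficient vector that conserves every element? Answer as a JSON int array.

B: 3·0+6·3+1·6+5·0 = 24 | 4·6 = 24
J: 3·0+6·2+1·8+5·0 = 20 | 4·5 = 20
A: 3·0+6·4+1·3+5·1 = 32 | 4·8 = 32
E: 3·1+6·0+1·1+5·0 = 4 | 4·1 = 4
L: 3·0+6·0+1·4+5·0 = 4 | 4·1 = 4
gcd(3,6,1,5,4) = 1

Coefficients: [3, 6, 1, 5, 4]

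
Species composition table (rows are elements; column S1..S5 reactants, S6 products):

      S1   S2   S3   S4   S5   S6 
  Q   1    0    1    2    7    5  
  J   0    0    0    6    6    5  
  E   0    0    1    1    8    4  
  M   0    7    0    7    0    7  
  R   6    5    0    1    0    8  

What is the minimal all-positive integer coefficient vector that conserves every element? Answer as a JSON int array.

Coefficients: [5, 3, 5, 3, 2, 6]

Q: 5·1+3·0+5·1+3·2+2·7 = 30 | 6·5 = 30
J: 5·0+3·0+5·0+3·6+2·6 = 30 | 6·5 = 30
E: 5·0+3·0+5·1+3·1+2·8 = 24 | 6·4 = 24
M: 5·0+3·7+5·0+3·7+2·0 = 42 | 6·7 = 42
R: 5·6+3·5+5·0+3·1+2·0 = 48 | 6·8 = 48
gcd(5,3,5,3,2,6) = 1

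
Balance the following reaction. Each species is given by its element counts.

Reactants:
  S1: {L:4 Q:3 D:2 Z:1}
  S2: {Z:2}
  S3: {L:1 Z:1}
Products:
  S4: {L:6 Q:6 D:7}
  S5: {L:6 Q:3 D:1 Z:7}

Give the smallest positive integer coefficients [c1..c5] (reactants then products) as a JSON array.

L: 5·4+6·0+4·1 = 24 | 1·6+3·6 = 24
Q: 5·3+6·0+4·0 = 15 | 1·6+3·3 = 15
D: 5·2+6·0+4·0 = 10 | 1·7+3·1 = 10
Z: 5·1+6·2+4·1 = 21 | 1·0+3·7 = 21
gcd(5,6,4,1,3) = 1

Coefficients: [5, 6, 4, 1, 3]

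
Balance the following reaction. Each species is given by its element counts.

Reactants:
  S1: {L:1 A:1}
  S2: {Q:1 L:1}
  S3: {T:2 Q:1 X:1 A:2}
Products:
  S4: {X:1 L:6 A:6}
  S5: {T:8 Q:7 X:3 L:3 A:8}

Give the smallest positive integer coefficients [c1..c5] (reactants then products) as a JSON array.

T: 6·0+3·0+4·2 = 8 | 1·0+1·8 = 8
Q: 6·0+3·1+4·1 = 7 | 1·0+1·7 = 7
X: 6·0+3·0+4·1 = 4 | 1·1+1·3 = 4
L: 6·1+3·1+4·0 = 9 | 1·6+1·3 = 9
A: 6·1+3·0+4·2 = 14 | 1·6+1·8 = 14
gcd(6,3,4,1,1) = 1

Coefficients: [6, 3, 4, 1, 1]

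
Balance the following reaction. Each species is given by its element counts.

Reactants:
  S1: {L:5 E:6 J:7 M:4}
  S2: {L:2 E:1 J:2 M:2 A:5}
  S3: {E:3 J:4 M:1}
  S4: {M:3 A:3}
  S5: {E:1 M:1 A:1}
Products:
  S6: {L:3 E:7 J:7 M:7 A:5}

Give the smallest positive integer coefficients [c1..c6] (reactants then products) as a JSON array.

Coefficients: [2, 1, 3, 3, 6, 4]

L: 2·5+1·2+3·0+3·0+6·0 = 12 | 4·3 = 12
E: 2·6+1·1+3·3+3·0+6·1 = 28 | 4·7 = 28
J: 2·7+1·2+3·4+3·0+6·0 = 28 | 4·7 = 28
M: 2·4+1·2+3·1+3·3+6·1 = 28 | 4·7 = 28
A: 2·0+1·5+3·0+3·3+6·1 = 20 | 4·5 = 20
gcd(2,1,3,3,6,4) = 1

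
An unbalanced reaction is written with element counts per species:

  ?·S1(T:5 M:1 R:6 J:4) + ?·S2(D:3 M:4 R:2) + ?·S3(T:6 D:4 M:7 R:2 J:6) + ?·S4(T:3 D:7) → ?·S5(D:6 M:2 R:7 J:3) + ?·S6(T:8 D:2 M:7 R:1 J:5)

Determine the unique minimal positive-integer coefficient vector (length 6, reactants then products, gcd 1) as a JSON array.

Coefficients: [3, 3, 5, 1, 4, 6]

T: 3·5+3·0+5·6+1·3 = 48 | 4·0+6·8 = 48
D: 3·0+3·3+5·4+1·7 = 36 | 4·6+6·2 = 36
M: 3·1+3·4+5·7+1·0 = 50 | 4·2+6·7 = 50
R: 3·6+3·2+5·2+1·0 = 34 | 4·7+6·1 = 34
J: 3·4+3·0+5·6+1·0 = 42 | 4·3+6·5 = 42
gcd(3,3,5,1,4,6) = 1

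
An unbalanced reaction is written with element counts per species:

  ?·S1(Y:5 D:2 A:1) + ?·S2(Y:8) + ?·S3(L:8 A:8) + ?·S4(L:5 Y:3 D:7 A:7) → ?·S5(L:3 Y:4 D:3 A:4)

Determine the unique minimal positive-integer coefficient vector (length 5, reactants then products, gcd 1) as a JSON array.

Coefficients: [2, 1, 1, 2, 6]

L: 2·0+1·0+1·8+2·5 = 18 | 6·3 = 18
Y: 2·5+1·8+1·0+2·3 = 24 | 6·4 = 24
D: 2·2+1·0+1·0+2·7 = 18 | 6·3 = 18
A: 2·1+1·0+1·8+2·7 = 24 | 6·4 = 24
gcd(2,1,1,2,6) = 1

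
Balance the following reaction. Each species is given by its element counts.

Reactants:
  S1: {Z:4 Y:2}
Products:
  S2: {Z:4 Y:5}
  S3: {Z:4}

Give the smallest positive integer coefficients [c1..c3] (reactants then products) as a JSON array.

Z: 5·4 = 20 | 2·4+3·4 = 20
Y: 5·2 = 10 | 2·5+3·0 = 10
gcd(5,2,3) = 1

Coefficients: [5, 2, 3]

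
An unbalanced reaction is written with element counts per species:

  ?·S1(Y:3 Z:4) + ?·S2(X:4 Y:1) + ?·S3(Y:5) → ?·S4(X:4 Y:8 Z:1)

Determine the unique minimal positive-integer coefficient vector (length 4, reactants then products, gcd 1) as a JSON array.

X: 1·0+4·4+5·0 = 16 | 4·4 = 16
Y: 1·3+4·1+5·5 = 32 | 4·8 = 32
Z: 1·4+4·0+5·0 = 4 | 4·1 = 4
gcd(1,4,5,4) = 1

Coefficients: [1, 4, 5, 4]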